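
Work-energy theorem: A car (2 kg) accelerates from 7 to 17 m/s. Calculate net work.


Given: m = 2 kg, v0 = 7 m/s, v = 17 m/s
Using W = (1/2)*m*(v^2 - v0^2)
v^2 = 17^2 = 289
v0^2 = 7^2 = 49
v^2 - v0^2 = 289 - 49 = 240
W = (1/2)*2*240 = 240 J

240 J


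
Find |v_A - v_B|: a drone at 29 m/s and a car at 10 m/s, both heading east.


Given: v_A = 29 m/s east, v_B = 10 m/s east
Both move in the same direction; relative speed = |v_A - v_B|
|29 - 10| = |19|
= 19 m/s

19 m/s


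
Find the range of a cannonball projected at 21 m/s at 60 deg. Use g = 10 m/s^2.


Given: v0 = 21 m/s, theta = 60 deg, g = 10 m/s^2
sin(2*60) = sin(120) = sqrt(3)/2
Using R = v0^2 * sin(2*theta) / g
R = 21^2 * (sqrt(3)/2) / 10
R = 441 * sqrt(3) / 20
R = 441/20*sqrt(3) m

441/20*sqrt(3) m


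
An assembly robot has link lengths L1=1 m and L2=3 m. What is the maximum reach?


Given: L1 = 1 m, L2 = 3 m
For a 2-link planar arm, max reach = L1 + L2 (fully extended)
Max reach = 1 + 3
Max reach = 4 m

4 m


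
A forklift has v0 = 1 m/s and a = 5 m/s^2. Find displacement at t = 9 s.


Given: v0 = 1 m/s, a = 5 m/s^2, t = 9 s
Using s = v0*t + (1/2)*a*t^2
s = 1*9 + (1/2)*5*9^2
s = 9 + (1/2)*405
s = 9 + 405/2
s = 423/2

423/2 m


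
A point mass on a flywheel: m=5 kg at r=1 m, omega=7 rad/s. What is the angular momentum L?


Given: m = 5 kg, r = 1 m, omega = 7 rad/s
For a point mass: I = m*r^2
I = 5*1^2 = 5*1 = 5
L = I*omega = 5*7
L = 35 kg*m^2/s

35 kg*m^2/s


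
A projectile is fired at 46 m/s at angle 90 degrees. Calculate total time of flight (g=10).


Given: v0 = 46 m/s, theta = 90 deg, g = 10 m/s^2
sin(90) = 1
Using T = 2*v0*sin(theta) / g
T = 2*46*1 / 10
T = 92 / 10
T = 46/5 s

46/5 s


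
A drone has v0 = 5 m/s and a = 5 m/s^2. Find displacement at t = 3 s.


Given: v0 = 5 m/s, a = 5 m/s^2, t = 3 s
Using s = v0*t + (1/2)*a*t^2
s = 5*3 + (1/2)*5*3^2
s = 15 + (1/2)*45
s = 15 + 45/2
s = 75/2

75/2 m


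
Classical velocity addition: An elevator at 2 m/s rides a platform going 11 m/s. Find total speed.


Given: object velocity = 2 m/s, platform velocity = 11 m/s (same direction)
Using classical velocity addition: v_total = v_object + v_platform
v_total = 2 + 11
v_total = 13 m/s

13 m/s


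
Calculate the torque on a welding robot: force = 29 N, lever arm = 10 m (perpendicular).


Given: F = 29 N, r = 10 m, angle = 90 deg (perpendicular)
Using tau = F * r * sin(90)
sin(90) = 1
tau = 29 * 10 * 1
tau = 290 Nm

290 Nm


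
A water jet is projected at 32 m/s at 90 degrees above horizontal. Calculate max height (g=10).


Given: v0 = 32 m/s, theta = 90 deg, g = 10 m/s^2
sin^2(90) = 1
Using H = v0^2 * sin^2(theta) / (2*g)
H = 32^2 * 1 / (2*10)
H = 1024 * 1 / 20
H = 1024 / 20
H = 256/5 m

256/5 m


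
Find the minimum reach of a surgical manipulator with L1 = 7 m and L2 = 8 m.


Given: L1 = 7 m, L2 = 8 m
For a 2-link planar arm, min reach = |L1 - L2| (second link folded back)
Min reach = |7 - 8|
Min reach = 1 m

1 m


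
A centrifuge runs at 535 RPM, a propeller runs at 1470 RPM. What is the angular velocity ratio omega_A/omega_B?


Given: RPM_A = 535, RPM_B = 1470
omega = 2*pi*RPM/60, so omega_A/omega_B = RPM_A / RPM_B
omega_A/omega_B = 535 / 1470
omega_A/omega_B = 107/294

107/294


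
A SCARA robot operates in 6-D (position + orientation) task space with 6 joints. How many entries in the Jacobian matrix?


Given: task space dimension = 6, joints = 6
Jacobian is a 6 x 6 matrix
Total entries = rows * columns
Total = 6 * 6
Total = 36

36


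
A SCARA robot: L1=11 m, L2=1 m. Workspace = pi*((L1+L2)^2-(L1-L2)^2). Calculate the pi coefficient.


Given: L1 = 11, L2 = 1
(L1+L2)^2 = (12)^2 = 144
(L1-L2)^2 = (10)^2 = 100
Difference = 144 - 100 = 44
This equals 4*L1*L2 = 4*11*1 = 44
Workspace area = 44*pi

44


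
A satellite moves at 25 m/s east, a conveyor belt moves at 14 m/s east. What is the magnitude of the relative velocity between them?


Given: v_A = 25 m/s east, v_B = 14 m/s east
Both move in the same direction; relative speed = |v_A - v_B|
|25 - 14| = |11|
= 11 m/s

11 m/s


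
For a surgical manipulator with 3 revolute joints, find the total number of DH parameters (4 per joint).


Given: 3 joints, 4 DH parameters per joint (d, theta, a, alpha)
Total DH parameters = number_of_joints * 4
Total = 3 * 4
Total = 12

12


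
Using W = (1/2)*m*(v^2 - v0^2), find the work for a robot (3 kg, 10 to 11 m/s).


Given: m = 3 kg, v0 = 10 m/s, v = 11 m/s
Using W = (1/2)*m*(v^2 - v0^2)
v^2 = 11^2 = 121
v0^2 = 10^2 = 100
v^2 - v0^2 = 121 - 100 = 21
W = (1/2)*3*21 = 63/2 J

63/2 J


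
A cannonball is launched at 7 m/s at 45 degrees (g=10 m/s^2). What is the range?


Given: v0 = 7 m/s, theta = 45 deg, g = 10 m/s^2
sin(2*45) = sin(90) = 1
Using R = v0^2 * sin(2*theta) / g
R = 7^2 * 1 / 10
R = 49 / 10
R = 49/10 m

49/10 m


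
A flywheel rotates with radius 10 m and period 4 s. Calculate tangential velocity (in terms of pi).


Given: radius r = 10 m, period T = 4 s
Using v = 2*pi*r / T
v = 2*pi*10 / 4
v = 20*pi / 4
v = 5*pi m/s

5*pi m/s


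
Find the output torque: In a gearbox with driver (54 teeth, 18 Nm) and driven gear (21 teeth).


Given: N1 = 54, N2 = 21, T1 = 18 Nm
Using T2/T1 = N2/N1
T2 = T1 * N2 / N1
T2 = 18 * 21 / 54
T2 = 378 / 54
T2 = 7 Nm

7 Nm


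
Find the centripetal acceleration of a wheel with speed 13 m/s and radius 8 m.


Given: v = 13 m/s, r = 8 m
Using a_c = v^2 / r
a_c = 13^2 / 8
a_c = 169 / 8
a_c = 169/8 m/s^2

169/8 m/s^2


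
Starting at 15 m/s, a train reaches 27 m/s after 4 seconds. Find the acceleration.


Given: initial velocity v0 = 15 m/s, final velocity v = 27 m/s, time t = 4 s
Using a = (v - v0) / t
a = (27 - 15) / 4
a = 12 / 4
a = 3 m/s^2

3 m/s^2


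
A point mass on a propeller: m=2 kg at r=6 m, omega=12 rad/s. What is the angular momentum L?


Given: m = 2 kg, r = 6 m, omega = 12 rad/s
For a point mass: I = m*r^2
I = 2*6^2 = 2*36 = 72
L = I*omega = 72*12
L = 864 kg*m^2/s

864 kg*m^2/s


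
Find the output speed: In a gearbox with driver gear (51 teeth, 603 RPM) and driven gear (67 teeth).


Given: N1 = 51 teeth, w1 = 603 RPM, N2 = 67 teeth
Using N1*w1 = N2*w2
w2 = N1*w1 / N2
w2 = 51*603 / 67
w2 = 30753 / 67
w2 = 459 RPM

459 RPM


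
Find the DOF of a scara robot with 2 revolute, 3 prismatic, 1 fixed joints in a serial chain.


Given: serial robot with 2 revolute, 3 prismatic, 1 fixed joints
DOF contribution per joint type: revolute=1, prismatic=1, spherical=3, fixed=0
DOF = 2*1 + 3*1 + 1*0
DOF = 5

5


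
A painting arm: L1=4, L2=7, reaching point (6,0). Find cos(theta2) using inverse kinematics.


Given: L1 = 4, L2 = 7, target (x, y) = (6, 0)
Using cos(theta2) = (x^2 + y^2 - L1^2 - L2^2) / (2*L1*L2)
x^2 + y^2 = 6^2 + 0 = 36
L1^2 + L2^2 = 16 + 49 = 65
Numerator = 36 - 65 = -29
Denominator = 2*4*7 = 56
cos(theta2) = -29/56 = -29/56

-29/56


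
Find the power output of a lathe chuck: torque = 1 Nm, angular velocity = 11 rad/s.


Given: tau = 1 Nm, omega = 11 rad/s
Using P = tau * omega
P = 1 * 11
P = 11 W

11 W


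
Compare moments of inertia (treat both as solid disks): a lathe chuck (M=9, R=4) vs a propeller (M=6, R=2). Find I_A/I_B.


Given: M1=9 kg, R1=4 m, M2=6 kg, R2=2 m
For a disk: I = (1/2)*M*R^2, so I_A/I_B = (M1*R1^2)/(M2*R2^2)
M1*R1^2 = 9*16 = 144
M2*R2^2 = 6*4 = 24
I_A/I_B = 144/24 = 6

6


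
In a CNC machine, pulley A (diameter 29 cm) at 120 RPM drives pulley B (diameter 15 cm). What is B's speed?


Given: D1 = 29 cm, w1 = 120 RPM, D2 = 15 cm
Using D1*w1 = D2*w2
w2 = D1*w1 / D2
w2 = 29*120 / 15
w2 = 3480 / 15
w2 = 232 RPM

232 RPM


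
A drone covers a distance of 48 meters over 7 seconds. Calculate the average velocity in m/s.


Given: distance d = 48 m, time t = 7 s
Using v = d / t
v = 48 / 7
v = 48/7 m/s

48/7 m/s


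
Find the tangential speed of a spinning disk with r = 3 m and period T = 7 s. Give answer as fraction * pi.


Given: radius r = 3 m, period T = 7 s
Using v = 2*pi*r / T
v = 2*pi*3 / 7
v = 6*pi / 7
v = 6/7*pi m/s

6/7*pi m/s


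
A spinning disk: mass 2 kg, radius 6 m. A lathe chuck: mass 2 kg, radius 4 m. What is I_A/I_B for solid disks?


Given: M1=2 kg, R1=6 m, M2=2 kg, R2=4 m
For a disk: I = (1/2)*M*R^2, so I_A/I_B = (M1*R1^2)/(M2*R2^2)
M1*R1^2 = 2*36 = 72
M2*R2^2 = 2*16 = 32
I_A/I_B = 72/32 = 9/4

9/4


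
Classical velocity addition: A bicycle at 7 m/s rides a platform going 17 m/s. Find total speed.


Given: object velocity = 7 m/s, platform velocity = 17 m/s (same direction)
Using classical velocity addition: v_total = v_object + v_platform
v_total = 7 + 17
v_total = 24 m/s

24 m/s


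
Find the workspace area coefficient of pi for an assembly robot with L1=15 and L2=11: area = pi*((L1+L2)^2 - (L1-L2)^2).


Given: L1 = 15, L2 = 11
(L1+L2)^2 = (26)^2 = 676
(L1-L2)^2 = (4)^2 = 16
Difference = 676 - 16 = 660
This equals 4*L1*L2 = 4*15*11 = 660
Workspace area = 660*pi

660


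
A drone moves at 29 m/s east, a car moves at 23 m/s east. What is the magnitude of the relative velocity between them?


Given: v_A = 29 m/s east, v_B = 23 m/s east
Both move in the same direction; relative speed = |v_A - v_B|
|29 - 23| = |6|
= 6 m/s

6 m/s


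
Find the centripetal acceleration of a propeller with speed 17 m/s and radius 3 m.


Given: v = 17 m/s, r = 3 m
Using a_c = v^2 / r
a_c = 17^2 / 3
a_c = 289 / 3
a_c = 289/3 m/s^2

289/3 m/s^2


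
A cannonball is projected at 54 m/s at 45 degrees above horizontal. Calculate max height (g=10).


Given: v0 = 54 m/s, theta = 45 deg, g = 10 m/s^2
sin^2(45) = 1/2
Using H = v0^2 * sin^2(theta) / (2*g)
H = 54^2 * 1/2 / (2*10)
H = 2916 * 1/2 / 20
H = 1458 / 20
H = 729/10 m

729/10 m


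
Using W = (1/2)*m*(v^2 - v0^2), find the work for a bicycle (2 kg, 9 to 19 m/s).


Given: m = 2 kg, v0 = 9 m/s, v = 19 m/s
Using W = (1/2)*m*(v^2 - v0^2)
v^2 = 19^2 = 361
v0^2 = 9^2 = 81
v^2 - v0^2 = 361 - 81 = 280
W = (1/2)*2*280 = 280 J

280 J


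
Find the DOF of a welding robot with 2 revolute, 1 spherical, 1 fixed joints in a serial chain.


Given: serial robot with 2 revolute, 1 spherical, 1 fixed joints
DOF contribution per joint type: revolute=1, prismatic=1, spherical=3, fixed=0
DOF = 2*1 + 1*3 + 1*0
DOF = 5

5


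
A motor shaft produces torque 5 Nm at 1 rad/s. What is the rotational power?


Given: tau = 5 Nm, omega = 1 rad/s
Using P = tau * omega
P = 5 * 1
P = 5 W

5 W


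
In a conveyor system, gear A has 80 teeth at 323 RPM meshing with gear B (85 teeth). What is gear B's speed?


Given: N1 = 80 teeth, w1 = 323 RPM, N2 = 85 teeth
Using N1*w1 = N2*w2
w2 = N1*w1 / N2
w2 = 80*323 / 85
w2 = 25840 / 85
w2 = 304 RPM

304 RPM


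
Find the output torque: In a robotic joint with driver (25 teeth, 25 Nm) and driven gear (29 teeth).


Given: N1 = 25, N2 = 29, T1 = 25 Nm
Using T2/T1 = N2/N1
T2 = T1 * N2 / N1
T2 = 25 * 29 / 25
T2 = 725 / 25
T2 = 29 Nm

29 Nm


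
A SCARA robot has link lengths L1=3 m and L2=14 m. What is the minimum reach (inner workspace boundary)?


Given: L1 = 3 m, L2 = 14 m
For a 2-link planar arm, min reach = |L1 - L2| (second link folded back)
Min reach = |3 - 14|
Min reach = 11 m

11 m


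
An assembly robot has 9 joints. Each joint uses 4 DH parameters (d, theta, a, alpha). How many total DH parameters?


Given: 9 joints, 4 DH parameters per joint (d, theta, a, alpha)
Total DH parameters = number_of_joints * 4
Total = 9 * 4
Total = 36

36


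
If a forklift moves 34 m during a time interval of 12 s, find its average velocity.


Given: distance d = 34 m, time t = 12 s
Using v = d / t
v = 34 / 12
v = 17/6 m/s

17/6 m/s


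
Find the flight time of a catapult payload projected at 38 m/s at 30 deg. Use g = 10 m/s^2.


Given: v0 = 38 m/s, theta = 30 deg, g = 10 m/s^2
sin(30) = 1/2
Using T = 2*v0*sin(theta) / g
T = 2*38*1/2 / 10
T = 38 / 10
T = 19/5 s

19/5 s


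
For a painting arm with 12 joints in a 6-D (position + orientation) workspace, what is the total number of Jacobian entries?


Given: task space dimension = 6, joints = 12
Jacobian is a 6 x 12 matrix
Total entries = rows * columns
Total = 6 * 12
Total = 72

72


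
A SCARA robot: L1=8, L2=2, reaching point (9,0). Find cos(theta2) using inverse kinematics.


Given: L1 = 8, L2 = 2, target (x, y) = (9, 0)
Using cos(theta2) = (x^2 + y^2 - L1^2 - L2^2) / (2*L1*L2)
x^2 + y^2 = 9^2 + 0 = 81
L1^2 + L2^2 = 64 + 4 = 68
Numerator = 81 - 68 = 13
Denominator = 2*8*2 = 32
cos(theta2) = 13/32 = 13/32

13/32


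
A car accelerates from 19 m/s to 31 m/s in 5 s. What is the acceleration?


Given: initial velocity v0 = 19 m/s, final velocity v = 31 m/s, time t = 5 s
Using a = (v - v0) / t
a = (31 - 19) / 5
a = 12 / 5
a = 12/5 m/s^2

12/5 m/s^2


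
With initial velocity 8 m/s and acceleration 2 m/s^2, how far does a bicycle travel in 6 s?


Given: v0 = 8 m/s, a = 2 m/s^2, t = 6 s
Using s = v0*t + (1/2)*a*t^2
s = 8*6 + (1/2)*2*6^2
s = 48 + (1/2)*72
s = 48 + 36
s = 84

84 m


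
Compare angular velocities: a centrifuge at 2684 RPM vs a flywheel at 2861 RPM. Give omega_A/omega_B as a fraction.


Given: RPM_A = 2684, RPM_B = 2861
omega = 2*pi*RPM/60, so omega_A/omega_B = RPM_A / RPM_B
omega_A/omega_B = 2684 / 2861
omega_A/omega_B = 2684/2861

2684/2861


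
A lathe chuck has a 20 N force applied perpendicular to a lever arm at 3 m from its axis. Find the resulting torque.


Given: F = 20 N, r = 3 m, angle = 90 deg (perpendicular)
Using tau = F * r * sin(90)
sin(90) = 1
tau = 20 * 3 * 1
tau = 60 Nm

60 Nm


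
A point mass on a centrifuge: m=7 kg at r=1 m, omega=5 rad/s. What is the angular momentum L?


Given: m = 7 kg, r = 1 m, omega = 5 rad/s
For a point mass: I = m*r^2
I = 7*1^2 = 7*1 = 7
L = I*omega = 7*5
L = 35 kg*m^2/s

35 kg*m^2/s


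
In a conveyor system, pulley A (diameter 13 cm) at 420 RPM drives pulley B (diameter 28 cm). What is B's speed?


Given: D1 = 13 cm, w1 = 420 RPM, D2 = 28 cm
Using D1*w1 = D2*w2
w2 = D1*w1 / D2
w2 = 13*420 / 28
w2 = 5460 / 28
w2 = 195 RPM

195 RPM


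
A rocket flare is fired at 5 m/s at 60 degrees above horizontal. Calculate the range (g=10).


Given: v0 = 5 m/s, theta = 60 deg, g = 10 m/s^2
sin(2*60) = sin(120) = sqrt(3)/2
Using R = v0^2 * sin(2*theta) / g
R = 5^2 * (sqrt(3)/2) / 10
R = 25 * sqrt(3) / 20
R = 5/4*sqrt(3) m

5/4*sqrt(3) m


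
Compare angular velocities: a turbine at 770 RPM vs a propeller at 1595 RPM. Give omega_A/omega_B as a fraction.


Given: RPM_A = 770, RPM_B = 1595
omega = 2*pi*RPM/60, so omega_A/omega_B = RPM_A / RPM_B
omega_A/omega_B = 770 / 1595
omega_A/omega_B = 14/29

14/29


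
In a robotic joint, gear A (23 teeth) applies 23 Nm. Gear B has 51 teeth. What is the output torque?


Given: N1 = 23, N2 = 51, T1 = 23 Nm
Using T2/T1 = N2/N1
T2 = T1 * N2 / N1
T2 = 23 * 51 / 23
T2 = 1173 / 23
T2 = 51 Nm

51 Nm


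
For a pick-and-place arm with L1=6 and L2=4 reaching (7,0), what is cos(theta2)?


Given: L1 = 6, L2 = 4, target (x, y) = (7, 0)
Using cos(theta2) = (x^2 + y^2 - L1^2 - L2^2) / (2*L1*L2)
x^2 + y^2 = 7^2 + 0 = 49
L1^2 + L2^2 = 36 + 16 = 52
Numerator = 49 - 52 = -3
Denominator = 2*6*4 = 48
cos(theta2) = -3/48 = -1/16

-1/16


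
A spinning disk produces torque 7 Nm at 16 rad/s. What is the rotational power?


Given: tau = 7 Nm, omega = 16 rad/s
Using P = tau * omega
P = 7 * 16
P = 112 W

112 W


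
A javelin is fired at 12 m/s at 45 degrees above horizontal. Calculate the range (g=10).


Given: v0 = 12 m/s, theta = 45 deg, g = 10 m/s^2
sin(2*45) = sin(90) = 1
Using R = v0^2 * sin(2*theta) / g
R = 12^2 * 1 / 10
R = 144 / 10
R = 72/5 m

72/5 m


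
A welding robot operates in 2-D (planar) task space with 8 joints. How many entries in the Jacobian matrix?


Given: task space dimension = 2, joints = 8
Jacobian is a 2 x 8 matrix
Total entries = rows * columns
Total = 2 * 8
Total = 16

16


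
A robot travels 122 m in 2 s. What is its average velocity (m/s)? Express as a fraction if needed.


Given: distance d = 122 m, time t = 2 s
Using v = d / t
v = 122 / 2
v = 61 m/s

61 m/s


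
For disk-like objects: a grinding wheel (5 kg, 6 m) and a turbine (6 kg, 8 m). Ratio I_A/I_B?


Given: M1=5 kg, R1=6 m, M2=6 kg, R2=8 m
For a disk: I = (1/2)*M*R^2, so I_A/I_B = (M1*R1^2)/(M2*R2^2)
M1*R1^2 = 5*36 = 180
M2*R2^2 = 6*64 = 384
I_A/I_B = 180/384 = 15/32

15/32


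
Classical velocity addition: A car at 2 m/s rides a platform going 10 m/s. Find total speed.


Given: object velocity = 2 m/s, platform velocity = 10 m/s (same direction)
Using classical velocity addition: v_total = v_object + v_platform
v_total = 2 + 10
v_total = 12 m/s

12 m/s


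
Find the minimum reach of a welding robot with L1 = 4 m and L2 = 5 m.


Given: L1 = 4 m, L2 = 5 m
For a 2-link planar arm, min reach = |L1 - L2| (second link folded back)
Min reach = |4 - 5|
Min reach = 1 m

1 m


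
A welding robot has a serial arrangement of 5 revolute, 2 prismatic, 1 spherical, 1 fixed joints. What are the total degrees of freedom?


Given: serial robot with 5 revolute, 2 prismatic, 1 spherical, 1 fixed joints
DOF contribution per joint type: revolute=1, prismatic=1, spherical=3, fixed=0
DOF = 5*1 + 2*1 + 1*3 + 1*0
DOF = 10

10


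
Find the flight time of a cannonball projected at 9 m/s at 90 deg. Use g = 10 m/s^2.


Given: v0 = 9 m/s, theta = 90 deg, g = 10 m/s^2
sin(90) = 1
Using T = 2*v0*sin(theta) / g
T = 2*9*1 / 10
T = 18 / 10
T = 9/5 s

9/5 s


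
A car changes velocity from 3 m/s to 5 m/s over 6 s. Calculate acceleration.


Given: initial velocity v0 = 3 m/s, final velocity v = 5 m/s, time t = 6 s
Using a = (v - v0) / t
a = (5 - 3) / 6
a = 2 / 6
a = 1/3 m/s^2

1/3 m/s^2


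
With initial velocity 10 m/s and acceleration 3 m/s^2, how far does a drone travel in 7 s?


Given: v0 = 10 m/s, a = 3 m/s^2, t = 7 s
Using s = v0*t + (1/2)*a*t^2
s = 10*7 + (1/2)*3*7^2
s = 70 + (1/2)*147
s = 70 + 147/2
s = 287/2

287/2 m


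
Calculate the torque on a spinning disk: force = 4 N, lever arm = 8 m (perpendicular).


Given: F = 4 N, r = 8 m, angle = 90 deg (perpendicular)
Using tau = F * r * sin(90)
sin(90) = 1
tau = 4 * 8 * 1
tau = 32 Nm

32 Nm


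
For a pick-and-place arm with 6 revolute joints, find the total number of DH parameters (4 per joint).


Given: 6 joints, 4 DH parameters per joint (d, theta, a, alpha)
Total DH parameters = number_of_joints * 4
Total = 6 * 4
Total = 24

24


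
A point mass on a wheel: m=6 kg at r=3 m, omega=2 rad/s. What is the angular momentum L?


Given: m = 6 kg, r = 3 m, omega = 2 rad/s
For a point mass: I = m*r^2
I = 6*3^2 = 6*9 = 54
L = I*omega = 54*2
L = 108 kg*m^2/s

108 kg*m^2/s


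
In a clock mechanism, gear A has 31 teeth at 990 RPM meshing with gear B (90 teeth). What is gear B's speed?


Given: N1 = 31 teeth, w1 = 990 RPM, N2 = 90 teeth
Using N1*w1 = N2*w2
w2 = N1*w1 / N2
w2 = 31*990 / 90
w2 = 30690 / 90
w2 = 341 RPM

341 RPM


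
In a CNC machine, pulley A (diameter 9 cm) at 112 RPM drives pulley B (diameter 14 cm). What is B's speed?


Given: D1 = 9 cm, w1 = 112 RPM, D2 = 14 cm
Using D1*w1 = D2*w2
w2 = D1*w1 / D2
w2 = 9*112 / 14
w2 = 1008 / 14
w2 = 72 RPM

72 RPM


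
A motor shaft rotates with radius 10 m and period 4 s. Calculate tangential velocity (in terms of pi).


Given: radius r = 10 m, period T = 4 s
Using v = 2*pi*r / T
v = 2*pi*10 / 4
v = 20*pi / 4
v = 5*pi m/s

5*pi m/s


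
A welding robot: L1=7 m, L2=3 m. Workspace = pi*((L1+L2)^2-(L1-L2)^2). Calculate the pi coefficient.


Given: L1 = 7, L2 = 3
(L1+L2)^2 = (10)^2 = 100
(L1-L2)^2 = (4)^2 = 16
Difference = 100 - 16 = 84
This equals 4*L1*L2 = 4*7*3 = 84
Workspace area = 84*pi

84


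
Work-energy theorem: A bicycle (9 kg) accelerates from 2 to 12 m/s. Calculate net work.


Given: m = 9 kg, v0 = 2 m/s, v = 12 m/s
Using W = (1/2)*m*(v^2 - v0^2)
v^2 = 12^2 = 144
v0^2 = 2^2 = 4
v^2 - v0^2 = 144 - 4 = 140
W = (1/2)*9*140 = 630 J

630 J


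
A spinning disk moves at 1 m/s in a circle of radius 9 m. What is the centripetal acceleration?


Given: v = 1 m/s, r = 9 m
Using a_c = v^2 / r
a_c = 1^2 / 9
a_c = 1 / 9
a_c = 1/9 m/s^2

1/9 m/s^2


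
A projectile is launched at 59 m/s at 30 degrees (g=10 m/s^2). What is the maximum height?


Given: v0 = 59 m/s, theta = 30 deg, g = 10 m/s^2
sin^2(30) = 1/4
Using H = v0^2 * sin^2(theta) / (2*g)
H = 59^2 * 1/4 / (2*10)
H = 3481 * 1/4 / 20
H = 3481/4 / 20
H = 3481/80 m

3481/80 m


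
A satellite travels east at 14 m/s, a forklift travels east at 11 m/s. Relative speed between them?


Given: v_A = 14 m/s east, v_B = 11 m/s east
Both move in the same direction; relative speed = |v_A - v_B|
|14 - 11| = |3|
= 3 m/s

3 m/s


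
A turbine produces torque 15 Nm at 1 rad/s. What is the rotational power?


Given: tau = 15 Nm, omega = 1 rad/s
Using P = tau * omega
P = 15 * 1
P = 15 W

15 W


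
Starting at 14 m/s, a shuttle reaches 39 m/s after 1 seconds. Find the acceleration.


Given: initial velocity v0 = 14 m/s, final velocity v = 39 m/s, time t = 1 s
Using a = (v - v0) / t
a = (39 - 14) / 1
a = 25 / 1
a = 25 m/s^2

25 m/s^2


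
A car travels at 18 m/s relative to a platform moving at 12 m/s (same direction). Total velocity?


Given: object velocity = 18 m/s, platform velocity = 12 m/s (same direction)
Using classical velocity addition: v_total = v_object + v_platform
v_total = 18 + 12
v_total = 30 m/s

30 m/s


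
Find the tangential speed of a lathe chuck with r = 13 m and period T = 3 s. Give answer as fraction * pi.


Given: radius r = 13 m, period T = 3 s
Using v = 2*pi*r / T
v = 2*pi*13 / 3
v = 26*pi / 3
v = 26/3*pi m/s

26/3*pi m/s


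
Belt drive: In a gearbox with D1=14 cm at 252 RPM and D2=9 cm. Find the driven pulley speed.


Given: D1 = 14 cm, w1 = 252 RPM, D2 = 9 cm
Using D1*w1 = D2*w2
w2 = D1*w1 / D2
w2 = 14*252 / 9
w2 = 3528 / 9
w2 = 392 RPM

392 RPM


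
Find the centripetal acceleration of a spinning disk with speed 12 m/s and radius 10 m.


Given: v = 12 m/s, r = 10 m
Using a_c = v^2 / r
a_c = 12^2 / 10
a_c = 144 / 10
a_c = 72/5 m/s^2

72/5 m/s^2


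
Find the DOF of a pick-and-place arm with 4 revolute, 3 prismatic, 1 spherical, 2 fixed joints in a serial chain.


Given: serial robot with 4 revolute, 3 prismatic, 1 spherical, 2 fixed joints
DOF contribution per joint type: revolute=1, prismatic=1, spherical=3, fixed=0
DOF = 4*1 + 3*1 + 1*3 + 2*0
DOF = 10

10


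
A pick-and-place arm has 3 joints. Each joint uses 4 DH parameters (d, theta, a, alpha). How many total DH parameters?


Given: 3 joints, 4 DH parameters per joint (d, theta, a, alpha)
Total DH parameters = number_of_joints * 4
Total = 3 * 4
Total = 12

12


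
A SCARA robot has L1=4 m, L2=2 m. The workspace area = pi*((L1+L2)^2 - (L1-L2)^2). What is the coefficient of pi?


Given: L1 = 4, L2 = 2
(L1+L2)^2 = (6)^2 = 36
(L1-L2)^2 = (2)^2 = 4
Difference = 36 - 4 = 32
This equals 4*L1*L2 = 4*4*2 = 32
Workspace area = 32*pi

32


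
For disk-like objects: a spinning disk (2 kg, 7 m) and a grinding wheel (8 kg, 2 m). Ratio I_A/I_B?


Given: M1=2 kg, R1=7 m, M2=8 kg, R2=2 m
For a disk: I = (1/2)*M*R^2, so I_A/I_B = (M1*R1^2)/(M2*R2^2)
M1*R1^2 = 2*49 = 98
M2*R2^2 = 8*4 = 32
I_A/I_B = 98/32 = 49/16

49/16


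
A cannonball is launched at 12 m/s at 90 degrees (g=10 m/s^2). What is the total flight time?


Given: v0 = 12 m/s, theta = 90 deg, g = 10 m/s^2
sin(90) = 1
Using T = 2*v0*sin(theta) / g
T = 2*12*1 / 10
T = 24 / 10
T = 12/5 s

12/5 s


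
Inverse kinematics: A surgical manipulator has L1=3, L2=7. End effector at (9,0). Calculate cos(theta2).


Given: L1 = 3, L2 = 7, target (x, y) = (9, 0)
Using cos(theta2) = (x^2 + y^2 - L1^2 - L2^2) / (2*L1*L2)
x^2 + y^2 = 9^2 + 0 = 81
L1^2 + L2^2 = 9 + 49 = 58
Numerator = 81 - 58 = 23
Denominator = 2*3*7 = 42
cos(theta2) = 23/42 = 23/42

23/42


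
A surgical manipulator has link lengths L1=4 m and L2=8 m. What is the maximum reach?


Given: L1 = 4 m, L2 = 8 m
For a 2-link planar arm, max reach = L1 + L2 (fully extended)
Max reach = 4 + 8
Max reach = 12 m

12 m


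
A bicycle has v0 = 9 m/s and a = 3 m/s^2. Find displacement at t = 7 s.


Given: v0 = 9 m/s, a = 3 m/s^2, t = 7 s
Using s = v0*t + (1/2)*a*t^2
s = 9*7 + (1/2)*3*7^2
s = 63 + (1/2)*147
s = 63 + 147/2
s = 273/2

273/2 m


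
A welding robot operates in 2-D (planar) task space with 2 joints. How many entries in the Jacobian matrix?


Given: task space dimension = 2, joints = 2
Jacobian is a 2 x 2 matrix
Total entries = rows * columns
Total = 2 * 2
Total = 4

4


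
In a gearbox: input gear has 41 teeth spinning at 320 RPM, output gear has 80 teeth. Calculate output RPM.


Given: N1 = 41 teeth, w1 = 320 RPM, N2 = 80 teeth
Using N1*w1 = N2*w2
w2 = N1*w1 / N2
w2 = 41*320 / 80
w2 = 13120 / 80
w2 = 164 RPM

164 RPM


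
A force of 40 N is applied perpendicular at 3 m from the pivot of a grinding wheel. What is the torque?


Given: F = 40 N, r = 3 m, angle = 90 deg (perpendicular)
Using tau = F * r * sin(90)
sin(90) = 1
tau = 40 * 3 * 1
tau = 120 Nm

120 Nm


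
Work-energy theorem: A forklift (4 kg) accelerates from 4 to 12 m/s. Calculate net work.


Given: m = 4 kg, v0 = 4 m/s, v = 12 m/s
Using W = (1/2)*m*(v^2 - v0^2)
v^2 = 12^2 = 144
v0^2 = 4^2 = 16
v^2 - v0^2 = 144 - 16 = 128
W = (1/2)*4*128 = 256 J

256 J


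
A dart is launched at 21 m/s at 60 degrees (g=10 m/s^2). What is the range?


Given: v0 = 21 m/s, theta = 60 deg, g = 10 m/s^2
sin(2*60) = sin(120) = sqrt(3)/2
Using R = v0^2 * sin(2*theta) / g
R = 21^2 * (sqrt(3)/2) / 10
R = 441 * sqrt(3) / 20
R = 441/20*sqrt(3) m

441/20*sqrt(3) m


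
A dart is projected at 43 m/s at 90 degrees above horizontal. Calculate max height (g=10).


Given: v0 = 43 m/s, theta = 90 deg, g = 10 m/s^2
sin^2(90) = 1
Using H = v0^2 * sin^2(theta) / (2*g)
H = 43^2 * 1 / (2*10)
H = 1849 * 1 / 20
H = 1849 / 20
H = 1849/20 m

1849/20 m


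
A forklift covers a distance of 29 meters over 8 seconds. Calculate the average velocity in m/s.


Given: distance d = 29 m, time t = 8 s
Using v = d / t
v = 29 / 8
v = 29/8 m/s

29/8 m/s


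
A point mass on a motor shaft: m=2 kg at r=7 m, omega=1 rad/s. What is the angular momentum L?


Given: m = 2 kg, r = 7 m, omega = 1 rad/s
For a point mass: I = m*r^2
I = 2*7^2 = 2*49 = 98
L = I*omega = 98*1
L = 98 kg*m^2/s

98 kg*m^2/s


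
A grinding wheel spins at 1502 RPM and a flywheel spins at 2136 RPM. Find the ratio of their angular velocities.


Given: RPM_A = 1502, RPM_B = 2136
omega = 2*pi*RPM/60, so omega_A/omega_B = RPM_A / RPM_B
omega_A/omega_B = 1502 / 2136
omega_A/omega_B = 751/1068

751/1068


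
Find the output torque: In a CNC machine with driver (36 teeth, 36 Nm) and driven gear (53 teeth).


Given: N1 = 36, N2 = 53, T1 = 36 Nm
Using T2/T1 = N2/N1
T2 = T1 * N2 / N1
T2 = 36 * 53 / 36
T2 = 1908 / 36
T2 = 53 Nm

53 Nm


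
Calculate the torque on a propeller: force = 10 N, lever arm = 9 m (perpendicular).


Given: F = 10 N, r = 9 m, angle = 90 deg (perpendicular)
Using tau = F * r * sin(90)
sin(90) = 1
tau = 10 * 9 * 1
tau = 90 Nm

90 Nm


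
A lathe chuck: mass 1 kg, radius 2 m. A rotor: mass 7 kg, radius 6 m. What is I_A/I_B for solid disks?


Given: M1=1 kg, R1=2 m, M2=7 kg, R2=6 m
For a disk: I = (1/2)*M*R^2, so I_A/I_B = (M1*R1^2)/(M2*R2^2)
M1*R1^2 = 1*4 = 4
M2*R2^2 = 7*36 = 252
I_A/I_B = 4/252 = 1/63

1/63


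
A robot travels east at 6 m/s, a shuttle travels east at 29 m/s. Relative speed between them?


Given: v_A = 6 m/s east, v_B = 29 m/s east
Both move in the same direction; relative speed = |v_A - v_B|
|6 - 29| = |-23|
= 23 m/s

23 m/s


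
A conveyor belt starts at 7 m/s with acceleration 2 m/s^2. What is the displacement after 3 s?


Given: v0 = 7 m/s, a = 2 m/s^2, t = 3 s
Using s = v0*t + (1/2)*a*t^2
s = 7*3 + (1/2)*2*3^2
s = 21 + (1/2)*18
s = 21 + 9
s = 30

30 m


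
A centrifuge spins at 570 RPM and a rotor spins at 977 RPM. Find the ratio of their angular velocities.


Given: RPM_A = 570, RPM_B = 977
omega = 2*pi*RPM/60, so omega_A/omega_B = RPM_A / RPM_B
omega_A/omega_B = 570 / 977
omega_A/omega_B = 570/977

570/977


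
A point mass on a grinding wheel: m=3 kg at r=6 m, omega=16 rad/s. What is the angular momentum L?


Given: m = 3 kg, r = 6 m, omega = 16 rad/s
For a point mass: I = m*r^2
I = 3*6^2 = 3*36 = 108
L = I*omega = 108*16
L = 1728 kg*m^2/s

1728 kg*m^2/s


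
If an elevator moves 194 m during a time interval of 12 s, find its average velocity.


Given: distance d = 194 m, time t = 12 s
Using v = d / t
v = 194 / 12
v = 97/6 m/s

97/6 m/s


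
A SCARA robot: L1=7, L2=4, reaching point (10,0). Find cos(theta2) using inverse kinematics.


Given: L1 = 7, L2 = 4, target (x, y) = (10, 0)
Using cos(theta2) = (x^2 + y^2 - L1^2 - L2^2) / (2*L1*L2)
x^2 + y^2 = 10^2 + 0 = 100
L1^2 + L2^2 = 49 + 16 = 65
Numerator = 100 - 65 = 35
Denominator = 2*7*4 = 56
cos(theta2) = 35/56 = 5/8

5/8


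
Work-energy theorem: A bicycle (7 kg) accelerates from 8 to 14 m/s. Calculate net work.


Given: m = 7 kg, v0 = 8 m/s, v = 14 m/s
Using W = (1/2)*m*(v^2 - v0^2)
v^2 = 14^2 = 196
v0^2 = 8^2 = 64
v^2 - v0^2 = 196 - 64 = 132
W = (1/2)*7*132 = 462 J

462 J


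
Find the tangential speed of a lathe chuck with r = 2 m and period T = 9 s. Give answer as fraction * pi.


Given: radius r = 2 m, period T = 9 s
Using v = 2*pi*r / T
v = 2*pi*2 / 9
v = 4*pi / 9
v = 4/9*pi m/s

4/9*pi m/s


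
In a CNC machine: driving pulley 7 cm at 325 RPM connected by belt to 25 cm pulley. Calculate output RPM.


Given: D1 = 7 cm, w1 = 325 RPM, D2 = 25 cm
Using D1*w1 = D2*w2
w2 = D1*w1 / D2
w2 = 7*325 / 25
w2 = 2275 / 25
w2 = 91 RPM

91 RPM


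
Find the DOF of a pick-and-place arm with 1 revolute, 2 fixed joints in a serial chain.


Given: serial robot with 1 revolute, 2 fixed joints
DOF contribution per joint type: revolute=1, prismatic=1, spherical=3, fixed=0
DOF = 1*1 + 2*0
DOF = 1

1


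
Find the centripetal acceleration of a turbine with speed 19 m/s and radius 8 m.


Given: v = 19 m/s, r = 8 m
Using a_c = v^2 / r
a_c = 19^2 / 8
a_c = 361 / 8
a_c = 361/8 m/s^2

361/8 m/s^2


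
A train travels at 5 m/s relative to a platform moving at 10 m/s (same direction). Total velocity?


Given: object velocity = 5 m/s, platform velocity = 10 m/s (same direction)
Using classical velocity addition: v_total = v_object + v_platform
v_total = 5 + 10
v_total = 15 m/s

15 m/s


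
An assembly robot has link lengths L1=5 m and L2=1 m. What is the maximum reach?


Given: L1 = 5 m, L2 = 1 m
For a 2-link planar arm, max reach = L1 + L2 (fully extended)
Max reach = 5 + 1
Max reach = 6 m

6 m


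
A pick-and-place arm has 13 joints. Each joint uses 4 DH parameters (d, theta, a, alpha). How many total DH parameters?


Given: 13 joints, 4 DH parameters per joint (d, theta, a, alpha)
Total DH parameters = number_of_joints * 4
Total = 13 * 4
Total = 52

52


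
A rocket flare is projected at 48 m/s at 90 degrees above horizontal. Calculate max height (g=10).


Given: v0 = 48 m/s, theta = 90 deg, g = 10 m/s^2
sin^2(90) = 1
Using H = v0^2 * sin^2(theta) / (2*g)
H = 48^2 * 1 / (2*10)
H = 2304 * 1 / 20
H = 2304 / 20
H = 576/5 m

576/5 m


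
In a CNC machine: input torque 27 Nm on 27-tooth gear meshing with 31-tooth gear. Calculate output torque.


Given: N1 = 27, N2 = 31, T1 = 27 Nm
Using T2/T1 = N2/N1
T2 = T1 * N2 / N1
T2 = 27 * 31 / 27
T2 = 837 / 27
T2 = 31 Nm

31 Nm


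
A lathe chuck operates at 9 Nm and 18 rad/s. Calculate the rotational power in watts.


Given: tau = 9 Nm, omega = 18 rad/s
Using P = tau * omega
P = 9 * 18
P = 162 W

162 W


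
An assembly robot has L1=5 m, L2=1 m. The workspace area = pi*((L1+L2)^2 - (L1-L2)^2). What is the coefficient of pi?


Given: L1 = 5, L2 = 1
(L1+L2)^2 = (6)^2 = 36
(L1-L2)^2 = (4)^2 = 16
Difference = 36 - 16 = 20
This equals 4*L1*L2 = 4*5*1 = 20
Workspace area = 20*pi

20


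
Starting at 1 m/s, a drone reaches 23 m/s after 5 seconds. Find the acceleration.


Given: initial velocity v0 = 1 m/s, final velocity v = 23 m/s, time t = 5 s
Using a = (v - v0) / t
a = (23 - 1) / 5
a = 22 / 5
a = 22/5 m/s^2

22/5 m/s^2


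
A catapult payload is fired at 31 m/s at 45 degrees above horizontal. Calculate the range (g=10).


Given: v0 = 31 m/s, theta = 45 deg, g = 10 m/s^2
sin(2*45) = sin(90) = 1
Using R = v0^2 * sin(2*theta) / g
R = 31^2 * 1 / 10
R = 961 / 10
R = 961/10 m

961/10 m


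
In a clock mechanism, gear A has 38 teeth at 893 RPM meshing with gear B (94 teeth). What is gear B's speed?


Given: N1 = 38 teeth, w1 = 893 RPM, N2 = 94 teeth
Using N1*w1 = N2*w2
w2 = N1*w1 / N2
w2 = 38*893 / 94
w2 = 33934 / 94
w2 = 361 RPM

361 RPM


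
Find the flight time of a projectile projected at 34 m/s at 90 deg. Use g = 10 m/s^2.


Given: v0 = 34 m/s, theta = 90 deg, g = 10 m/s^2
sin(90) = 1
Using T = 2*v0*sin(theta) / g
T = 2*34*1 / 10
T = 68 / 10
T = 34/5 s

34/5 s


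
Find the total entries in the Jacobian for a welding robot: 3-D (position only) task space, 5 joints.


Given: task space dimension = 3, joints = 5
Jacobian is a 3 x 5 matrix
Total entries = rows * columns
Total = 3 * 5
Total = 15

15


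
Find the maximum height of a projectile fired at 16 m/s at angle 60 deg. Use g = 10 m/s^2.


Given: v0 = 16 m/s, theta = 60 deg, g = 10 m/s^2
sin^2(60) = 3/4
Using H = v0^2 * sin^2(theta) / (2*g)
H = 16^2 * 3/4 / (2*10)
H = 256 * 3/4 / 20
H = 192 / 20
H = 48/5 m

48/5 m


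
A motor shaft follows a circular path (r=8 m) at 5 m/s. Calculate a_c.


Given: v = 5 m/s, r = 8 m
Using a_c = v^2 / r
a_c = 5^2 / 8
a_c = 25 / 8
a_c = 25/8 m/s^2

25/8 m/s^2


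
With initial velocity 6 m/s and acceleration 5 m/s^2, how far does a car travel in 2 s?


Given: v0 = 6 m/s, a = 5 m/s^2, t = 2 s
Using s = v0*t + (1/2)*a*t^2
s = 6*2 + (1/2)*5*2^2
s = 12 + (1/2)*20
s = 12 + 10
s = 22

22 m


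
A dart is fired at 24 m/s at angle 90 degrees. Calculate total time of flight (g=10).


Given: v0 = 24 m/s, theta = 90 deg, g = 10 m/s^2
sin(90) = 1
Using T = 2*v0*sin(theta) / g
T = 2*24*1 / 10
T = 48 / 10
T = 24/5 s

24/5 s


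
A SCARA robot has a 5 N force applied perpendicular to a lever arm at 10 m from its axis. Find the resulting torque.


Given: F = 5 N, r = 10 m, angle = 90 deg (perpendicular)
Using tau = F * r * sin(90)
sin(90) = 1
tau = 5 * 10 * 1
tau = 50 Nm

50 Nm


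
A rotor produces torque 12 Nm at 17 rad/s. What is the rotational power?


Given: tau = 12 Nm, omega = 17 rad/s
Using P = tau * omega
P = 12 * 17
P = 204 W

204 W


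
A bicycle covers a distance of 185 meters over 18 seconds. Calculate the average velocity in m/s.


Given: distance d = 185 m, time t = 18 s
Using v = d / t
v = 185 / 18
v = 185/18 m/s

185/18 m/s


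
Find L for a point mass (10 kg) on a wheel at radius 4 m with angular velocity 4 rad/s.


Given: m = 10 kg, r = 4 m, omega = 4 rad/s
For a point mass: I = m*r^2
I = 10*4^2 = 10*16 = 160
L = I*omega = 160*4
L = 640 kg*m^2/s

640 kg*m^2/s


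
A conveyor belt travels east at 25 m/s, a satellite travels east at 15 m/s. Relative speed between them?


Given: v_A = 25 m/s east, v_B = 15 m/s east
Both move in the same direction; relative speed = |v_A - v_B|
|25 - 15| = |10|
= 10 m/s

10 m/s


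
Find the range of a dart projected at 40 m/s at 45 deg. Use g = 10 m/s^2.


Given: v0 = 40 m/s, theta = 45 deg, g = 10 m/s^2
sin(2*45) = sin(90) = 1
Using R = v0^2 * sin(2*theta) / g
R = 40^2 * 1 / 10
R = 1600 / 10
R = 160 m

160 m


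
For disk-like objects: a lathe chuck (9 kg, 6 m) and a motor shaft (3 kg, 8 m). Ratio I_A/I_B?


Given: M1=9 kg, R1=6 m, M2=3 kg, R2=8 m
For a disk: I = (1/2)*M*R^2, so I_A/I_B = (M1*R1^2)/(M2*R2^2)
M1*R1^2 = 9*36 = 324
M2*R2^2 = 3*64 = 192
I_A/I_B = 324/192 = 27/16

27/16


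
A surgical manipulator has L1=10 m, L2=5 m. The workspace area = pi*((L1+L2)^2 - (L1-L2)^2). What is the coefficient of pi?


Given: L1 = 10, L2 = 5
(L1+L2)^2 = (15)^2 = 225
(L1-L2)^2 = (5)^2 = 25
Difference = 225 - 25 = 200
This equals 4*L1*L2 = 4*10*5 = 200
Workspace area = 200*pi

200


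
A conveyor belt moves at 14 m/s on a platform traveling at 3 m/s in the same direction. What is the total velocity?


Given: object velocity = 14 m/s, platform velocity = 3 m/s (same direction)
Using classical velocity addition: v_total = v_object + v_platform
v_total = 14 + 3
v_total = 17 m/s

17 m/s


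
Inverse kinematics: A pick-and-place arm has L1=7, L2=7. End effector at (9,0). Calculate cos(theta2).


Given: L1 = 7, L2 = 7, target (x, y) = (9, 0)
Using cos(theta2) = (x^2 + y^2 - L1^2 - L2^2) / (2*L1*L2)
x^2 + y^2 = 9^2 + 0 = 81
L1^2 + L2^2 = 49 + 49 = 98
Numerator = 81 - 98 = -17
Denominator = 2*7*7 = 98
cos(theta2) = -17/98 = -17/98

-17/98


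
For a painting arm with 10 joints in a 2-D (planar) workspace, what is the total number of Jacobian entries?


Given: task space dimension = 2, joints = 10
Jacobian is a 2 x 10 matrix
Total entries = rows * columns
Total = 2 * 10
Total = 20

20


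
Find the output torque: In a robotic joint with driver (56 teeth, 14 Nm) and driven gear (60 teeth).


Given: N1 = 56, N2 = 60, T1 = 14 Nm
Using T2/T1 = N2/N1
T2 = T1 * N2 / N1
T2 = 14 * 60 / 56
T2 = 840 / 56
T2 = 15 Nm

15 Nm


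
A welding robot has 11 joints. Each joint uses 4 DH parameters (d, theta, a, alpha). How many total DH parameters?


Given: 11 joints, 4 DH parameters per joint (d, theta, a, alpha)
Total DH parameters = number_of_joints * 4
Total = 11 * 4
Total = 44

44


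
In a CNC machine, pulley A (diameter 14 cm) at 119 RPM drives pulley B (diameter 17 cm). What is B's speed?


Given: D1 = 14 cm, w1 = 119 RPM, D2 = 17 cm
Using D1*w1 = D2*w2
w2 = D1*w1 / D2
w2 = 14*119 / 17
w2 = 1666 / 17
w2 = 98 RPM

98 RPM


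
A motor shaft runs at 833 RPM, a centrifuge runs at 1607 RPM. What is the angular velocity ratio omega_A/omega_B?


Given: RPM_A = 833, RPM_B = 1607
omega = 2*pi*RPM/60, so omega_A/omega_B = RPM_A / RPM_B
omega_A/omega_B = 833 / 1607
omega_A/omega_B = 833/1607

833/1607


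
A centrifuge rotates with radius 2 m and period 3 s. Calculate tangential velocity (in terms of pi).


Given: radius r = 2 m, period T = 3 s
Using v = 2*pi*r / T
v = 2*pi*2 / 3
v = 4*pi / 3
v = 4/3*pi m/s

4/3*pi m/s


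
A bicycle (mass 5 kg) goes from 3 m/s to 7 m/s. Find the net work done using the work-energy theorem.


Given: m = 5 kg, v0 = 3 m/s, v = 7 m/s
Using W = (1/2)*m*(v^2 - v0^2)
v^2 = 7^2 = 49
v0^2 = 3^2 = 9
v^2 - v0^2 = 49 - 9 = 40
W = (1/2)*5*40 = 100 J

100 J


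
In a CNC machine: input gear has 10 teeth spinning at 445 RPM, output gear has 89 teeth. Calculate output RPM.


Given: N1 = 10 teeth, w1 = 445 RPM, N2 = 89 teeth
Using N1*w1 = N2*w2
w2 = N1*w1 / N2
w2 = 10*445 / 89
w2 = 4450 / 89
w2 = 50 RPM

50 RPM


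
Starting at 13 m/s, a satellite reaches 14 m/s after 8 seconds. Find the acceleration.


Given: initial velocity v0 = 13 m/s, final velocity v = 14 m/s, time t = 8 s
Using a = (v - v0) / t
a = (14 - 13) / 8
a = 1 / 8
a = 1/8 m/s^2

1/8 m/s^2


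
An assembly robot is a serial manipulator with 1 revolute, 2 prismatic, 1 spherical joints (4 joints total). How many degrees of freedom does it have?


Given: serial robot with 1 revolute, 2 prismatic, 1 spherical joints
DOF contribution per joint type: revolute=1, prismatic=1, spherical=3, fixed=0
DOF = 1*1 + 2*1 + 1*3
DOF = 6

6


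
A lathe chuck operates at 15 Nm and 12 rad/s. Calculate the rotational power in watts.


Given: tau = 15 Nm, omega = 12 rad/s
Using P = tau * omega
P = 15 * 12
P = 180 W

180 W


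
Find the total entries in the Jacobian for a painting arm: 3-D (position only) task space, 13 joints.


Given: task space dimension = 3, joints = 13
Jacobian is a 3 x 13 matrix
Total entries = rows * columns
Total = 3 * 13
Total = 39

39
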